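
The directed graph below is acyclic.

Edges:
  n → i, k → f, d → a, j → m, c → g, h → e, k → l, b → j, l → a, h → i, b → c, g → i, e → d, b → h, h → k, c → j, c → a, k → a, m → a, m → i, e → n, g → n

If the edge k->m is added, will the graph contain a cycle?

No

Adding k→m creates a cycle iff m can already reach k.
Explore from m: no path reaches k. The graph stays acyclic.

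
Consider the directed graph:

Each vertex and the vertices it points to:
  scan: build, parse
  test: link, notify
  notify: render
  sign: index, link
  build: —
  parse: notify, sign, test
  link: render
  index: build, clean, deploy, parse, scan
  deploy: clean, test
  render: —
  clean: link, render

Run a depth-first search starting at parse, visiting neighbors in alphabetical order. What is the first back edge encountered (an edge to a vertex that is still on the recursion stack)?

DFS from parse (visiting neighbors in alphabetical order); mark gray on enter, black on exit:
parse gray
  notify gray
    render gray
    render black
  notify black
  sign gray
    index gray
      build gray
      build black
      clean gray
        link gray
          link→render: render black — skip
        link black
        clean→render: render black — skip
      clean black
      deploy gray
        deploy→clean: clean black — skip
        test gray
          test→link: link black — skip
          test→notify: notify black — skip
        test black
      deploy black
      index→parse: parse is gray → back edge
First back edge: index → parse.

index→parse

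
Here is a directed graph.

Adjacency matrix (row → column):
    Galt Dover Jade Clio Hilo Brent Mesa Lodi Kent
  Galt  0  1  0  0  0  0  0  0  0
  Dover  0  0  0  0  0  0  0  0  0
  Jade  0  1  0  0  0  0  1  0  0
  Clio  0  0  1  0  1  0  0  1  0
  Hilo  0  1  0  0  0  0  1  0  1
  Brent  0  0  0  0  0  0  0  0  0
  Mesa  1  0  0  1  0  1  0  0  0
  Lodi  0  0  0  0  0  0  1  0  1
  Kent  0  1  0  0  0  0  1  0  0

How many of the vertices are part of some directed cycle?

A vertex is on a directed cycle iff it belongs to a strongly connected component of size ≥ 2 (or has a self-loop).
The vertices on cycles are {Clio, Hilo, Jade, Kent, Lodi, Mesa} — 6 in total.

6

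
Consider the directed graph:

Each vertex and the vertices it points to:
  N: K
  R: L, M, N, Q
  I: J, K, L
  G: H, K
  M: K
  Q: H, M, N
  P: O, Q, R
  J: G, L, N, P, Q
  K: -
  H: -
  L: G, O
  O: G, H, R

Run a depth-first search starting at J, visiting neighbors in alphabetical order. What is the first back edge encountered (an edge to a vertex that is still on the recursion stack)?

DFS from J (visiting neighbors in alphabetical order); mark gray on enter, black on exit:
J gray
  G gray
    H gray
    H black
    K gray
    K black
  G black
  L gray
    L→G: G black — skip
    O gray
      O→G: G black — skip
      O→H: H black — skip
      R gray
        R→L: L is gray → back edge
First back edge: R → L.

R->L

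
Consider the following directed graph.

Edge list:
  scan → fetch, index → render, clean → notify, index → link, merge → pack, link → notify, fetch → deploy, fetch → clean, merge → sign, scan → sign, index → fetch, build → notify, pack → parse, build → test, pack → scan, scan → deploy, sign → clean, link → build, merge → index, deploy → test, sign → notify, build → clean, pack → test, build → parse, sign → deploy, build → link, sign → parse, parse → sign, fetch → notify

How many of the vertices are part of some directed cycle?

A vertex is on a directed cycle iff it belongs to a strongly connected component of size ≥ 2 (or has a self-loop).
The vertices on cycles are {link, sign, build, parse} — 4 in total.

4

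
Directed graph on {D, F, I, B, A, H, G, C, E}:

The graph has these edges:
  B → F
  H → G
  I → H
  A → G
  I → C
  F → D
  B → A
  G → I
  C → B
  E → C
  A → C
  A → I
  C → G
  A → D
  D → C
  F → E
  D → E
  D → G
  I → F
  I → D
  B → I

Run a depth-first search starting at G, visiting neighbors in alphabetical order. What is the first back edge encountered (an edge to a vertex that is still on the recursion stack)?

A→C

DFS from G (visiting neighbors in alphabetical order); mark gray on enter, black on exit:
G gray
  I gray
    C gray
      B gray
        A gray
          A→C: C is gray → back edge
First back edge: A → C.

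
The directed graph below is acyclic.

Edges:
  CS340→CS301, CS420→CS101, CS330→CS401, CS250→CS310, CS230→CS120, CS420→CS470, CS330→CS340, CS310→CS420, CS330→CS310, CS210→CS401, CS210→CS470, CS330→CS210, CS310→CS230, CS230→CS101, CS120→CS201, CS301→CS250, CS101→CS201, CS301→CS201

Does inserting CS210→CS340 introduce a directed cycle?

Adding CS210→CS340 creates a cycle iff CS340 can already reach CS210.
Explore from CS340: no path reaches CS210. The graph stays acyclic.

No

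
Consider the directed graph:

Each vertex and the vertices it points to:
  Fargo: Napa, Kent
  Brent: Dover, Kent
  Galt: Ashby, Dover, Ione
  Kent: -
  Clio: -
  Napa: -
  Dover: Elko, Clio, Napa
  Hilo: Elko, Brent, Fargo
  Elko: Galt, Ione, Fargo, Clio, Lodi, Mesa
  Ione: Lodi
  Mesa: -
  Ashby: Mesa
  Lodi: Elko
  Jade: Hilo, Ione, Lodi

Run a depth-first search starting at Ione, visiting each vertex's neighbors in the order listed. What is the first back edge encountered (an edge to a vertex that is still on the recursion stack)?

Dover->Elko

DFS from Ione (visiting each vertex's neighbors in the order listed); mark gray on enter, black on exit:
Ione gray
  Lodi gray
    Elko gray
      Galt gray
        Ashby gray
          Mesa gray
          Mesa black
        Ashby black
        Dover gray
          Dover→Elko: Elko is gray → back edge
First back edge: Dover → Elko.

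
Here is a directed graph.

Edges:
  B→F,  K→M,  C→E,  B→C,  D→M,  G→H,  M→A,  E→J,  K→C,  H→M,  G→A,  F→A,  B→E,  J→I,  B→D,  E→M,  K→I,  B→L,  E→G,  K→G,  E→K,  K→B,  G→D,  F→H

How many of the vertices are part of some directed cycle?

A vertex is on a directed cycle iff it belongs to a strongly connected component of size ≥ 2 (or has a self-loop).
The vertices on cycles are {B, C, E, K} — 4 in total.

4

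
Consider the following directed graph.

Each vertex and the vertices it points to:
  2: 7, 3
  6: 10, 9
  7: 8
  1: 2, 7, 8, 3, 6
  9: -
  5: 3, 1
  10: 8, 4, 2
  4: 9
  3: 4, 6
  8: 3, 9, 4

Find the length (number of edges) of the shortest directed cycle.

4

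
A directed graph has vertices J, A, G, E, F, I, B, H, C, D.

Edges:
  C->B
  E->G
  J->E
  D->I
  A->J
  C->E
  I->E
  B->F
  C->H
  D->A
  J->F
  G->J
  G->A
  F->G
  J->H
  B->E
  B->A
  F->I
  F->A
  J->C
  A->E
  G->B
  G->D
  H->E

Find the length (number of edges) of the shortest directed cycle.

For each vertex v, BFS finds the shortest path from v back to v.
The shortest such closed walk is J → E → G → J, length 3.

3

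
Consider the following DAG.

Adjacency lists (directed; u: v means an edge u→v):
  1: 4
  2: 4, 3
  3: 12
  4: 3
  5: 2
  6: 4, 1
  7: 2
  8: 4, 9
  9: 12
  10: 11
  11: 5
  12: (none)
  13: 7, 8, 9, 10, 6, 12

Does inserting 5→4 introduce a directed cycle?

No

Adding 5→4 creates a cycle iff 4 can already reach 5.
Explore from 4: no path reaches 5. The graph stays acyclic.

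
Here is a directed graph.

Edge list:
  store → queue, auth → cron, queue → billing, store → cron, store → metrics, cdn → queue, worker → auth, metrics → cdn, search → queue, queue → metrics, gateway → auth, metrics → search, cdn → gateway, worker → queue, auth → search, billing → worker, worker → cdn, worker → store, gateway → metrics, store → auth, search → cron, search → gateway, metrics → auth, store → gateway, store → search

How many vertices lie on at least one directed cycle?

9

A vertex is on a directed cycle iff it belongs to a strongly connected component of size ≥ 2 (or has a self-loop).
The vertices on cycles are {cdn, auth, queue, store, search, worker, billing, gateway, metrics} — 9 in total.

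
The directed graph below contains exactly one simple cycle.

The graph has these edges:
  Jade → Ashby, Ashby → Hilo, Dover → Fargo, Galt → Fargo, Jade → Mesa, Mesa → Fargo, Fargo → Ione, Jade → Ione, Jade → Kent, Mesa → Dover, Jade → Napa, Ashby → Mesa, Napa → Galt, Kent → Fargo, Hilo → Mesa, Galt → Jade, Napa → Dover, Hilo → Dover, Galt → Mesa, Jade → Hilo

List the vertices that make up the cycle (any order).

Galt, Jade, Napa

DFS with gray/black marking from Galt:
Galt gray
  Jade gray
    Ashby gray
      Hilo gray
        Dover gray
          Fargo gray
            Ione gray
            Ione black
          Fargo black
        Dover black
        Mesa gray
          Mesa→Fargo: Fargo black — skip
          Mesa→Dover: Dover black — skip
        Mesa black
      Hilo black
      Ashby→Mesa: Mesa black — skip
    Ashby black
    Jade→Mesa: Mesa black — skip
    Napa gray
      Napa→Dover: Dover black — skip
      Napa→Galt: Galt is gray → back edge
Back edge closes the cycle Galt → Jade → Napa → Galt; its vertices are {Galt, Jade, Napa}.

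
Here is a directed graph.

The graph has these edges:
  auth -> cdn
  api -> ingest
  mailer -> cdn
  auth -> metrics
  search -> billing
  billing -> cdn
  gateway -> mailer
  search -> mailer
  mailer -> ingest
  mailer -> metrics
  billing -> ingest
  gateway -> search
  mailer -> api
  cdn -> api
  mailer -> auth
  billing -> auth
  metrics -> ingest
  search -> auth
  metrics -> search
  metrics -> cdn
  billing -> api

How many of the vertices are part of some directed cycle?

5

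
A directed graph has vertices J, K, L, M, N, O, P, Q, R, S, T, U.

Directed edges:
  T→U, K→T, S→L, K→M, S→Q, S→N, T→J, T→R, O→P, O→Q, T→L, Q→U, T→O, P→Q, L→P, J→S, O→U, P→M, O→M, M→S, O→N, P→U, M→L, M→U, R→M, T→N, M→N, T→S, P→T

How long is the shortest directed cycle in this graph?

For each vertex v, BFS finds the shortest path from v back to v.
The shortest such closed walk is T → L → P → T, length 3.

3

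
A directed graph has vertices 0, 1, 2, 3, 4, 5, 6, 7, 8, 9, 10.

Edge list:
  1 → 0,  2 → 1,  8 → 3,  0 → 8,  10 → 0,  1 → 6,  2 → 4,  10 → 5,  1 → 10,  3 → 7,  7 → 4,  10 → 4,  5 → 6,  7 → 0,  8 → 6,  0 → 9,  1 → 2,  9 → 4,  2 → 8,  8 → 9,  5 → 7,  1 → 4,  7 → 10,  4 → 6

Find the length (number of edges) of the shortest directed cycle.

2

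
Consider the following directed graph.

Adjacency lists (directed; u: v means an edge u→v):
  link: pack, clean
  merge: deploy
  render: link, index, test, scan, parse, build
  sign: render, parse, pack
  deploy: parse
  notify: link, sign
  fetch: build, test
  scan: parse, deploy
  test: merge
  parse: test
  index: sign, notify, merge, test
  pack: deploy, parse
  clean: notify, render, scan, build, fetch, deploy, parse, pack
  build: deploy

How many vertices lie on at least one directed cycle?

10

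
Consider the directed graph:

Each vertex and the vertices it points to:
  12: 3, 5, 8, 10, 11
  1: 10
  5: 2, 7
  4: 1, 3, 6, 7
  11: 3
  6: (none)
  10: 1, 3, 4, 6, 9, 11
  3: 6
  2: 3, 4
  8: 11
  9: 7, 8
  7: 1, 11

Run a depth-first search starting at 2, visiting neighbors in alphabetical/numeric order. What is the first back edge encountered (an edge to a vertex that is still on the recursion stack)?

DFS from 2 (visiting neighbors in alphabetical/numeric order); mark gray on enter, black on exit:
2 gray
  3 gray
    6 gray
    6 black
  3 black
  4 gray
    1 gray
      10 gray
        10→1: 1 is gray → back edge
First back edge: 10 → 1.

10->1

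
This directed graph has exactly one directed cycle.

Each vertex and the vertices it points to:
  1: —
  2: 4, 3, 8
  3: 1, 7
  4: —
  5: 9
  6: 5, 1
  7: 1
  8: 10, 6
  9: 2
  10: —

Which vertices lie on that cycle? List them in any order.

2, 5, 6, 8, 9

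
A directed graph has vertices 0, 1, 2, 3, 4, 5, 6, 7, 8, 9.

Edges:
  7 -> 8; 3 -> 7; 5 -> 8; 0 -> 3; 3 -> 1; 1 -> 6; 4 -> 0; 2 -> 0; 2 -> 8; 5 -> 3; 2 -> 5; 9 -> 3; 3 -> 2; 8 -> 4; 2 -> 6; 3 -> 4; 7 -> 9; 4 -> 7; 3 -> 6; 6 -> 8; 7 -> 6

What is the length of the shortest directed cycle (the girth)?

3

For each vertex v, BFS finds the shortest path from v back to v.
The shortest such closed walk is 3 → 7 → 9 → 3, length 3.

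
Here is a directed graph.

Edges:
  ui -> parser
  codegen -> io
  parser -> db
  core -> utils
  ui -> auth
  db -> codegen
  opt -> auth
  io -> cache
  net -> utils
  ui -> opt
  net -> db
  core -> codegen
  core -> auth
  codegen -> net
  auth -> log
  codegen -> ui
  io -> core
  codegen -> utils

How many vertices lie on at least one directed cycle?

A vertex is on a directed cycle iff it belongs to a strongly connected component of size ≥ 2 (or has a self-loop).
The vertices on cycles are {db, io, ui, net, core, parser, codegen} — 7 in total.

7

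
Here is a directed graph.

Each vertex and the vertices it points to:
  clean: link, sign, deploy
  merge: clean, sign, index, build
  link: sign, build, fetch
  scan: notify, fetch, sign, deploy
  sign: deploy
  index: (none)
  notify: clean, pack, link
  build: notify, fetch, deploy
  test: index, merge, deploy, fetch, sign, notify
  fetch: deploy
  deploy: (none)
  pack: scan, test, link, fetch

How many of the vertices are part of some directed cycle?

8

A vertex is on a directed cycle iff it belongs to a strongly connected component of size ≥ 2 (or has a self-loop).
The vertices on cycles are {link, pack, scan, test, build, clean, merge, notify} — 8 in total.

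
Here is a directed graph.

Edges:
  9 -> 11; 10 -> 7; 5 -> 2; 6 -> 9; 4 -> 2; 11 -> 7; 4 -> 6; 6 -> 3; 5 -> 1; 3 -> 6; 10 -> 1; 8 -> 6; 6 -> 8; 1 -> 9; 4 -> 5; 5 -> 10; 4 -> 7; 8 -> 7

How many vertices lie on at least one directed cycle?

A vertex is on a directed cycle iff it belongs to a strongly connected component of size ≥ 2 (or has a self-loop).
The vertices on cycles are {3, 6, 8} — 3 in total.

3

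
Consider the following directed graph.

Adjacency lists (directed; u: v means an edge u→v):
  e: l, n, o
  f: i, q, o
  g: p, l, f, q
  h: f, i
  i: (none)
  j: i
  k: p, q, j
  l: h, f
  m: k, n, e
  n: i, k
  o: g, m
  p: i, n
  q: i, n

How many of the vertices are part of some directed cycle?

A vertex is on a directed cycle iff it belongs to a strongly connected component of size ≥ 2 (or has a self-loop).
The vertices on cycles are {e, f, g, h, k, l, m, n, o, p, q} — 11 in total.

11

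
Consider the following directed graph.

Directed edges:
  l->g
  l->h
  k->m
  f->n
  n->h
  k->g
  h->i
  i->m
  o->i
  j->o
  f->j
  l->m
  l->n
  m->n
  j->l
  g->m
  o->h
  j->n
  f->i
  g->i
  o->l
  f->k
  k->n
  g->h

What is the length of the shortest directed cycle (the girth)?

For each vertex v, BFS finds the shortest path from v back to v.
The shortest such closed walk is n → h → i → m → n, length 4.

4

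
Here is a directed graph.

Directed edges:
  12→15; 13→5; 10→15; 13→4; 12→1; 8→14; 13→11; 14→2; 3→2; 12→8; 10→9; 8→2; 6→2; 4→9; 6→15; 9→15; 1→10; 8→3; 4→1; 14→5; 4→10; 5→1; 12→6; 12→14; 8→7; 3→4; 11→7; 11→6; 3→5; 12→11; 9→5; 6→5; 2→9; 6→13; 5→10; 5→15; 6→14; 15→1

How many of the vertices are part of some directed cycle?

A vertex is on a directed cycle iff it belongs to a strongly connected component of size ≥ 2 (or has a self-loop).
The vertices on cycles are {1, 5, 6, 9, 10, 11, 13, 15} — 8 in total.

8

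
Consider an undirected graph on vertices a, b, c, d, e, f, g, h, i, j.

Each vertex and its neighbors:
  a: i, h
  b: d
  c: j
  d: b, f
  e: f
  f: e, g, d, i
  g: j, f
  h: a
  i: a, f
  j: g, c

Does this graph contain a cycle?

No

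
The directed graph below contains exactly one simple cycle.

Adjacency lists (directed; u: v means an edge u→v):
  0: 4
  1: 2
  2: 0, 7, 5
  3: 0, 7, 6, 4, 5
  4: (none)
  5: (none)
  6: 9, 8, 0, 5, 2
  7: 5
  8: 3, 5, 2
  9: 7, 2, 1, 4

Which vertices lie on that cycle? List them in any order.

DFS with gray/black marking from 6:
6 gray
  9 gray
    7 gray
      5 gray
      5 black
    7 black
    2 gray
      0 gray
        4 gray
        4 black
      0 black
      2→7: 7 black — skip
      2→5: 5 black — skip
    2 black
    1 gray
      1→2: 2 black — skip
    1 black
    9→4: 4 black — skip
  9 black
  8 gray
    3 gray
      3→0: 0 black — skip
      3→7: 7 black — skip
      3→6: 6 is gray → back edge
Back edge closes the cycle 6 → 8 → 3 → 6; its vertices are {3, 6, 8}.

3, 6, 8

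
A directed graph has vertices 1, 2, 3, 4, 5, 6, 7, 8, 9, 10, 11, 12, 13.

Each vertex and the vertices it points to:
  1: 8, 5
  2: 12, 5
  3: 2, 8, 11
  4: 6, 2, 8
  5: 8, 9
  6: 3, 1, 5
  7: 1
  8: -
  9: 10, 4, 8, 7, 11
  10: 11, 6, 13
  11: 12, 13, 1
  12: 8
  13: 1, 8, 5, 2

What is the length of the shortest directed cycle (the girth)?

4

For each vertex v, BFS finds the shortest path from v back to v.
The shortest such closed walk is 9 → 4 → 2 → 5 → 9, length 4.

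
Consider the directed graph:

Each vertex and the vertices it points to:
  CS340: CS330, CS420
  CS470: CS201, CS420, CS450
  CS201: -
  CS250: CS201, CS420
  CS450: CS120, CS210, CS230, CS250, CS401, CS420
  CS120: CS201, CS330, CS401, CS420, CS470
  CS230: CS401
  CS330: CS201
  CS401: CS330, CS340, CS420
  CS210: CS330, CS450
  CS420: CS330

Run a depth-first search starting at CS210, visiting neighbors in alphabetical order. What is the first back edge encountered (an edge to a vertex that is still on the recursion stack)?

CS470→CS450

DFS from CS210 (visiting neighbors in alphabetical order); mark gray on enter, black on exit:
CS210 gray
  CS330 gray
    CS201 gray
    CS201 black
  CS330 black
  CS450 gray
    CS120 gray
      CS120→CS201: CS201 black — skip
      CS120→CS330: CS330 black — skip
      CS401 gray
        CS401→CS330: CS330 black — skip
        CS340 gray
          CS340→CS330: CS330 black — skip
          CS420 gray
            CS420→CS330: CS330 black — skip
          CS420 black
        CS340 black
        CS401→CS420: CS420 black — skip
      CS401 black
      CS120→CS420: CS420 black — skip
      CS470 gray
        CS470→CS201: CS201 black — skip
        CS470→CS420: CS420 black — skip
        CS470→CS450: CS450 is gray → back edge
First back edge: CS470 → CS450.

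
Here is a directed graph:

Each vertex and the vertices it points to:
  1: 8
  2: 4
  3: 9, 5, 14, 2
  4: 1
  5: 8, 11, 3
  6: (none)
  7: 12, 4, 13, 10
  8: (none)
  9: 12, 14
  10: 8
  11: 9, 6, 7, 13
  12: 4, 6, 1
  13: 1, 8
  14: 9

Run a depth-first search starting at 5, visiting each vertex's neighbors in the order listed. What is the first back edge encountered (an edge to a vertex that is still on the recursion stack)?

14->9

DFS from 5 (visiting each vertex's neighbors in the order listed); mark gray on enter, black on exit:
5 gray
  8 gray
  8 black
  11 gray
    9 gray
      12 gray
        4 gray
          1 gray
            1→8: 8 black — skip
          1 black
        4 black
        6 gray
        6 black
        12→1: 1 black — skip
      12 black
      14 gray
        14→9: 9 is gray → back edge
First back edge: 14 → 9.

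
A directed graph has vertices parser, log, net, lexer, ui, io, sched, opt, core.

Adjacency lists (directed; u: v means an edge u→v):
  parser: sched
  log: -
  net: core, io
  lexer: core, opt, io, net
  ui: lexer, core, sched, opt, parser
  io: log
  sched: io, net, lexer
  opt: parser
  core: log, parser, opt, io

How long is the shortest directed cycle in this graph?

For each vertex v, BFS finds the shortest path from v back to v.
The shortest such closed walk is sched → net → core → parser → sched, length 4.

4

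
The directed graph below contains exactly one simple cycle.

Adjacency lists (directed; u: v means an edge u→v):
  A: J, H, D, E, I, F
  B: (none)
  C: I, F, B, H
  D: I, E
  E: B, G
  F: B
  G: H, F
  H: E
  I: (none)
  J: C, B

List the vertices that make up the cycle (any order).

DFS with gray/black marking from E:
E gray
  B gray
  B black
  G gray
    H gray
      H→E: E is gray → back edge
Back edge closes the cycle E → G → H → E; its vertices are {E, G, H}.

E, G, H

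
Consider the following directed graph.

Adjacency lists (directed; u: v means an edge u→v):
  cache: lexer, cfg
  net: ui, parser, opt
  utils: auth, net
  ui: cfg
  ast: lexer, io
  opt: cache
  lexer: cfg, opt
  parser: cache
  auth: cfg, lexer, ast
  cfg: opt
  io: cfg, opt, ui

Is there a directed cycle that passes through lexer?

Yes

lexer is on a cycle iff lexer can reach itself via ≥1 edge.
lexer → opt → cache → lexer — yes.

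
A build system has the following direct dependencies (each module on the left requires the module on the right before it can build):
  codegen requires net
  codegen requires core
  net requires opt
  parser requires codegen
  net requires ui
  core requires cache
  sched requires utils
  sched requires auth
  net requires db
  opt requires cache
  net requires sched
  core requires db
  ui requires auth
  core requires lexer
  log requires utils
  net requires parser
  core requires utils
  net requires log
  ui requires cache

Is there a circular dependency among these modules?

Yes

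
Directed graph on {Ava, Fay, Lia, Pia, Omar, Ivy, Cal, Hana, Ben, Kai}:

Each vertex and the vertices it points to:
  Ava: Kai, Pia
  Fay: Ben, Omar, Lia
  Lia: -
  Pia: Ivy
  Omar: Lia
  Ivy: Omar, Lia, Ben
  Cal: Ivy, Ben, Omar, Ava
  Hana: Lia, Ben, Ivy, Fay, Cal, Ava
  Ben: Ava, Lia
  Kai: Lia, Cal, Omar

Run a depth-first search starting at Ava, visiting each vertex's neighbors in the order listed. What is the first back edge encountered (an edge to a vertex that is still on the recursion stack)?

DFS from Ava (visiting each vertex's neighbors in the order listed); mark gray on enter, black on exit:
Ava gray
  Kai gray
    Lia gray
    Lia black
    Cal gray
      Ivy gray
        Omar gray
          Omar→Lia: Lia black — skip
        Omar black
        Ivy→Lia: Lia black — skip
        Ben gray
          Ben→Ava: Ava is gray → back edge
First back edge: Ben → Ava.

Ben->Ava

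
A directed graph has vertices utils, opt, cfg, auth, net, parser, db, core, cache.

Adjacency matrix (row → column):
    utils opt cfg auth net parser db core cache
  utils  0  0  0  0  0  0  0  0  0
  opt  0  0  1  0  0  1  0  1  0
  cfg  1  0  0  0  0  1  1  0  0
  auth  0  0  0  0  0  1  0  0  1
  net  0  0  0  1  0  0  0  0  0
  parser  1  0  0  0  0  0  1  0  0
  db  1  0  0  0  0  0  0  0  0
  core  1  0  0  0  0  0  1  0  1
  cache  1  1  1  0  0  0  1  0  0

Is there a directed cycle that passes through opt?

Yes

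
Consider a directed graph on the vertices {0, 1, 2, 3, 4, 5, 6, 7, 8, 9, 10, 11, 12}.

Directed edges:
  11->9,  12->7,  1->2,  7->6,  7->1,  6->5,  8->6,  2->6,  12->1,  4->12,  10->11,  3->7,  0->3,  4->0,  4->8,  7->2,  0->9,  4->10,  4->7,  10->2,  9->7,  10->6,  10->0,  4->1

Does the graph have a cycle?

DFS with white/gray/black marking, starting from 7:
7 gray
  1 gray
    2 gray
      6 gray
        5 gray
        5 black
      6 black
    2 black
  1 black
  7→6: 6 black — skip
  7→2: 2 black — skip
7 black
0 gray
  9 gray
    9→7: 7 black — skip
  9 black
  3 gray
    3→7: 7 black — skip
  3 black
0 black
4 gray
  12 gray
    12→7: 7 black — skip
    12→1: 1 black — skip
  12 black
  4→7: 7 black — skip
  4→1: 1 black — skip
  4→0: 0 black — skip
  8 gray
    8→6: 6 black — skip
  8 black
  10 gray
    10→0: 0 black — skip
    10→6: 6 black — skip
    10→2: 2 black — skip
    11 gray
      11→9: 9 black — skip
    11 black
  10 black
4 black
Every edge goes to a white or black vertex — no back edge, so the graph is acyclic.

No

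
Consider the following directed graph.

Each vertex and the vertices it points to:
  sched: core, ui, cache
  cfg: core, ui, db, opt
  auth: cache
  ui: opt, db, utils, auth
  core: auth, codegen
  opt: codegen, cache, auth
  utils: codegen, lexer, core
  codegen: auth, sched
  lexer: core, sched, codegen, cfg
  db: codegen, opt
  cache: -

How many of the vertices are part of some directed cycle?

9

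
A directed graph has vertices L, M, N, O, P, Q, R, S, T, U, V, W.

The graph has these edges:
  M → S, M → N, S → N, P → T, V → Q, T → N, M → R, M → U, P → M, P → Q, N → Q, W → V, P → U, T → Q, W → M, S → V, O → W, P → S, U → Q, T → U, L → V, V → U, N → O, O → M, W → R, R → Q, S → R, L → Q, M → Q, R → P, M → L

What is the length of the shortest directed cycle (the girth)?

3

For each vertex v, BFS finds the shortest path from v back to v.
The shortest such closed walk is O → M → N → O, length 3.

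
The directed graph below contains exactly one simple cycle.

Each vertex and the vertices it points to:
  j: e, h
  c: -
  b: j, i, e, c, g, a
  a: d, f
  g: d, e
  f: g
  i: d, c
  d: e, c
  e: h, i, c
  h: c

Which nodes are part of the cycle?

d, e, i

DFS with gray/black marking from i:
i gray
  d gray
    e gray
      h gray
        c gray
        c black
      h black
      e→i: i is gray → back edge
Back edge closes the cycle i → d → e → i; its vertices are {d, e, i}.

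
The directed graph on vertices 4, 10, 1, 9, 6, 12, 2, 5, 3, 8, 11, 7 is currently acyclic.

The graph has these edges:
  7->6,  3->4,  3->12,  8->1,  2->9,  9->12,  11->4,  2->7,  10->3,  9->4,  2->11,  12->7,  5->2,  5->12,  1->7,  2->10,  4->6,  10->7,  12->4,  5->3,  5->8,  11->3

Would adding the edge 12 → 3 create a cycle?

Adding 12→3 creates a cycle iff 3 can already reach 12.
Path from 3: 3 → 12.
So 3 → … → 12 → 3 is a cycle.

Yes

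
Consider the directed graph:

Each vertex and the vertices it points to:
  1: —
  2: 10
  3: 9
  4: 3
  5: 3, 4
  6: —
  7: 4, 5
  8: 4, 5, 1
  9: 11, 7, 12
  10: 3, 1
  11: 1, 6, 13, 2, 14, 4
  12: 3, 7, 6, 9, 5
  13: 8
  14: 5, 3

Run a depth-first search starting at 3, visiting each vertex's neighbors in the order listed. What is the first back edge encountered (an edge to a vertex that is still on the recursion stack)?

4->3

DFS from 3 (visiting each vertex's neighbors in the order listed); mark gray on enter, black on exit:
3 gray
  9 gray
    11 gray
      1 gray
      1 black
      6 gray
      6 black
      13 gray
        8 gray
          4 gray
            4→3: 3 is gray → back edge
First back edge: 4 → 3.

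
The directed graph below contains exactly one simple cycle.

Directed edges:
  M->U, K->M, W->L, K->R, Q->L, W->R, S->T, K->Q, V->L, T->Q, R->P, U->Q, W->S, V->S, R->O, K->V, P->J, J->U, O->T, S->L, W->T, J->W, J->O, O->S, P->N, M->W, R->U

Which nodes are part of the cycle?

J, P, R, W

DFS with gray/black marking from R:
R gray
  U gray
    Q gray
      L gray
      L black
    Q black
  U black
  O gray
    S gray
      T gray
        T→Q: Q black — skip
      T black
      S→L: L black — skip
    S black
    O→T: T black — skip
  O black
  P gray
    N gray
    N black
    J gray
      J→U: U black — skip
      W gray
        W→S: S black — skip
        W→L: L black — skip
        W→R: R is gray → back edge
Back edge closes the cycle R → P → J → W → R; its vertices are {J, P, R, W}.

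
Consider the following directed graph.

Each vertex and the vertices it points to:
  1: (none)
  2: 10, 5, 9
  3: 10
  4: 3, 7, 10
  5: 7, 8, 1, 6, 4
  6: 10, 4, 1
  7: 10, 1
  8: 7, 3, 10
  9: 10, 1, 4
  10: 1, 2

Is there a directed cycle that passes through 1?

No

1 lies on a cycle iff there is a path from 1 back to itself.
Exploring from 1, it never reaches itself; equivalently, its strongly connected component is a singleton.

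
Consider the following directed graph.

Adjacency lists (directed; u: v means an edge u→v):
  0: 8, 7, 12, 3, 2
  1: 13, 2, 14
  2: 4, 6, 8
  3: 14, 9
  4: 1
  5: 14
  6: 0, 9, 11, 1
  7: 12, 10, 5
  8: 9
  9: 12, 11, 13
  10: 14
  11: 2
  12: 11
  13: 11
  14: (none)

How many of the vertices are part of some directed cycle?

12

A vertex is on a directed cycle iff it belongs to a strongly connected component of size ≥ 2 (or has a self-loop).
The vertices on cycles are {0, 1, 2, 3, 4, 6, 7, 8, 9, 11, 12, 13} — 12 in total.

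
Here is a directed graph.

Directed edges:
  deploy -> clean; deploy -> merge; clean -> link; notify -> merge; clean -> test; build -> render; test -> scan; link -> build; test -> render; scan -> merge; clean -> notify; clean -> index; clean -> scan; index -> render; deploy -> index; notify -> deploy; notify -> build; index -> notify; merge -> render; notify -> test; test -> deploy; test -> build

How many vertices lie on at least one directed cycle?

5

A vertex is on a directed cycle iff it belongs to a strongly connected component of size ≥ 2 (or has a self-loop).
The vertices on cycles are {test, clean, index, deploy, notify} — 5 in total.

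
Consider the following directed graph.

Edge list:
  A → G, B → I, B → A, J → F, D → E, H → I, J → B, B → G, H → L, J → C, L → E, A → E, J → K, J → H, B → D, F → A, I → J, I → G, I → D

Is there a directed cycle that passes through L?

No

L lies on a cycle iff there is a path from L back to itself.
Exploring from L, it never reaches itself; equivalently, its strongly connected component is a singleton.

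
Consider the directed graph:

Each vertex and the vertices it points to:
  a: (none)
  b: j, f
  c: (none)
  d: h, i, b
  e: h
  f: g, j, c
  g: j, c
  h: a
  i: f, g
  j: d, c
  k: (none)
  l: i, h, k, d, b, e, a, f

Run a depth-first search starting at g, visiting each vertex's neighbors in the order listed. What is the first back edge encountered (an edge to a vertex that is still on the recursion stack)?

DFS from g (visiting each vertex's neighbors in the order listed); mark gray on enter, black on exit:
g gray
  j gray
    d gray
      h gray
        a gray
        a black
      h black
      i gray
        f gray
          f→g: g is gray → back edge
First back edge: f → g.

f→g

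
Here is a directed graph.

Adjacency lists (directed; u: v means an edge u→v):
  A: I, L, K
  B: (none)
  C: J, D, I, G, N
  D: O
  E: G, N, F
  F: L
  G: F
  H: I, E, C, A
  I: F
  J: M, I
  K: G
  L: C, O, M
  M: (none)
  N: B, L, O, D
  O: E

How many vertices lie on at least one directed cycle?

A vertex is on a directed cycle iff it belongs to a strongly connected component of size ≥ 2 (or has a self-loop).
The vertices on cycles are {C, D, E, F, G, I, J, L, N, O} — 10 in total.

10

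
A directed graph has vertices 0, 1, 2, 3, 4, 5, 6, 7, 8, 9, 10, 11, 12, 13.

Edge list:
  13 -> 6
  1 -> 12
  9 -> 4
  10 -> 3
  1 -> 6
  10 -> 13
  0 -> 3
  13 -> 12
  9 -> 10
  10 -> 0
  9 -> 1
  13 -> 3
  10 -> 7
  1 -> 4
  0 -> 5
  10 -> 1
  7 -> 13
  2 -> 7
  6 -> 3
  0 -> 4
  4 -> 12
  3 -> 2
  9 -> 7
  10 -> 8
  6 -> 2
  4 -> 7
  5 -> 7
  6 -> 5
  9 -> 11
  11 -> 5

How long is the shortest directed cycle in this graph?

4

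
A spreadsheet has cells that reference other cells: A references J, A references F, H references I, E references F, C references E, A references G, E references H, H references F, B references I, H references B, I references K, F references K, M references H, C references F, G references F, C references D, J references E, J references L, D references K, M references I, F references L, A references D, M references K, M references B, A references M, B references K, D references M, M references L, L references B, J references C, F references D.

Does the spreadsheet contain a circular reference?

Yes

DFS with white/gray/black marking, starting from A:
A gray
  M gray
    H gray
      I gray
        K gray
        K black
      I black
      B gray
        B→K: K black — skip
        B→I: I black — skip
      B black
      F gray
        D gray
          D→M: M is gray → back edge
Back edge found, so a cycle exists: M → H → F → D → M.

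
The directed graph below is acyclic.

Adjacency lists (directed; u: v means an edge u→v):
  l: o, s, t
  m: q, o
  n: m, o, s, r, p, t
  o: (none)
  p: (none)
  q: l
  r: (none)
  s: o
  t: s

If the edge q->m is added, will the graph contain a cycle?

Adding q→m creates a cycle iff m can already reach q.
Path from m: m → q.
So m → … → q → m is a cycle.

Yes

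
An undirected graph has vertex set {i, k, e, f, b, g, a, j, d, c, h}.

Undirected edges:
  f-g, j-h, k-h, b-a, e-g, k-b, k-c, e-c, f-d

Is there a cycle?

No

DFS, tracking each vertex's parent; an edge to a visited non-parent vertex closes a cycle.
Start from g:
visit g (parent –)
  visit f (parent g)
    f–g: parent, skip
    visit d (parent f)
      d–f: parent, skip
  visit e (parent g)
    e–g: parent, skip
    visit c (parent e)
      visit k (parent c)
        visit b (parent k)
          visit a (parent b)
            a–b: parent, skip
          b–k: parent, skip
        k–c: parent, skip
        visit h (parent k)
          h–k: parent, skip
          visit j (parent h)
            j–h: parent, skip
      c–e: parent, skip
visit i (parent –)
No non-parent visited neighbor found — the graph is a forest.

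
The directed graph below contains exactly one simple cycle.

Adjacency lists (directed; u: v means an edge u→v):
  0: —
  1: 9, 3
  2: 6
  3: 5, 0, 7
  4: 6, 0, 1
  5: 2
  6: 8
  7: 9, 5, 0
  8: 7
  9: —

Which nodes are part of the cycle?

2, 5, 6, 7, 8

DFS with gray/black marking from 6:
6 gray
  8 gray
    7 gray
      9 gray
      9 black
      5 gray
        2 gray
          2→6: 6 is gray → back edge
Back edge closes the cycle 6 → 8 → 7 → 5 → 2 → 6; its vertices are {2, 5, 6, 7, 8}.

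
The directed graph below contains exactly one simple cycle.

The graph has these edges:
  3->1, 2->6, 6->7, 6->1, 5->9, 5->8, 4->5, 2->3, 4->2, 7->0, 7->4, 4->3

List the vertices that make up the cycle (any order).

2, 4, 6, 7

DFS with gray/black marking from 7:
7 gray
  4 gray
    3 gray
      1 gray
      1 black
    3 black
    5 gray
      8 gray
      8 black
      9 gray
      9 black
    5 black
    2 gray
      6 gray
        6→1: 1 black — skip
        6→7: 7 is gray → back edge
Back edge closes the cycle 7 → 4 → 2 → 6 → 7; its vertices are {2, 4, 6, 7}.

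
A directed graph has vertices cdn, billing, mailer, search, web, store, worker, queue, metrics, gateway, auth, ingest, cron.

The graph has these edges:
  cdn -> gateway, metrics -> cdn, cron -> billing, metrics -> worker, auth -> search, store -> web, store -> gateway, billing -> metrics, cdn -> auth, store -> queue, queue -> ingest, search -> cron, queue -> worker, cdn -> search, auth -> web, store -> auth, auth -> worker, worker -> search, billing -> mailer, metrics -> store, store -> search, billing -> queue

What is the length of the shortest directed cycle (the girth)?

5

For each vertex v, BFS finds the shortest path from v back to v.
The shortest such closed walk is billing → metrics → store → search → cron → billing, length 5.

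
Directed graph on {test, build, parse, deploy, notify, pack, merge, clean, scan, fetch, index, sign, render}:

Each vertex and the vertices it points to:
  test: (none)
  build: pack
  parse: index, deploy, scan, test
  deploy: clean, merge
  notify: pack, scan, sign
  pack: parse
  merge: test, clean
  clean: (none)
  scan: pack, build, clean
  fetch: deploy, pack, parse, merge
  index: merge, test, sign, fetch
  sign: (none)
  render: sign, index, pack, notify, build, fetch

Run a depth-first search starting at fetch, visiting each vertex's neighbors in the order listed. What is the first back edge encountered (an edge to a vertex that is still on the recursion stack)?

index→fetch

DFS from fetch (visiting each vertex's neighbors in the order listed); mark gray on enter, black on exit:
fetch gray
  deploy gray
    clean gray
    clean black
    merge gray
      test gray
      test black
      merge→clean: clean black — skip
    merge black
  deploy black
  pack gray
    parse gray
      index gray
        index→merge: merge black — skip
        index→test: test black — skip
        sign gray
        sign black
        index→fetch: fetch is gray → back edge
First back edge: index → fetch.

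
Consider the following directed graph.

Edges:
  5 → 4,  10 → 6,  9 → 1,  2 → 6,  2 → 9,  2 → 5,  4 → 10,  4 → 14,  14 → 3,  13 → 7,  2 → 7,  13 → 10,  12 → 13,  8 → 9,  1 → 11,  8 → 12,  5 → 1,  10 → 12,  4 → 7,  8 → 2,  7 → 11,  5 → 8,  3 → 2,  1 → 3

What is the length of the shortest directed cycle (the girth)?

3

For each vertex v, BFS finds the shortest path from v back to v.
The shortest such closed walk is 5 → 8 → 2 → 5, length 3.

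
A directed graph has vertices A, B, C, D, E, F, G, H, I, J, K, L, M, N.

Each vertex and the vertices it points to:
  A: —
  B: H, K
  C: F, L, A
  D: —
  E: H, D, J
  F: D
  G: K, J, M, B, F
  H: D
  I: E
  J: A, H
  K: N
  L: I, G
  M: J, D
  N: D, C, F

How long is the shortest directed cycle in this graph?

5

For each vertex v, BFS finds the shortest path from v back to v.
The shortest such closed walk is C → L → G → K → N → C, length 5.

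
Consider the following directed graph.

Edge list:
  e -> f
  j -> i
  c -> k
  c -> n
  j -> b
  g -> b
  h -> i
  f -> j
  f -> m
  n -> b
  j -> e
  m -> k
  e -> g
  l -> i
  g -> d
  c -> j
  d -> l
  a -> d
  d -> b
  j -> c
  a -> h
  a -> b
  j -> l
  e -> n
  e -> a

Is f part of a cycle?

Yes

f is on a cycle iff f can reach itself via ≥1 edge.
f → j → e → f — yes.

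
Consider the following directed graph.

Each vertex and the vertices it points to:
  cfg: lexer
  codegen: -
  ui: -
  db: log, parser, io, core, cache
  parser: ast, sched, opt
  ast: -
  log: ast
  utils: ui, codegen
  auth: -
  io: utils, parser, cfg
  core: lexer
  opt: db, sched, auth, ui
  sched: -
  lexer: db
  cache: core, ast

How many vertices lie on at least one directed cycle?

8

A vertex is on a directed cycle iff it belongs to a strongly connected component of size ≥ 2 (or has a self-loop).
The vertices on cycles are {db, io, cfg, opt, core, cache, lexer, parser} — 8 in total.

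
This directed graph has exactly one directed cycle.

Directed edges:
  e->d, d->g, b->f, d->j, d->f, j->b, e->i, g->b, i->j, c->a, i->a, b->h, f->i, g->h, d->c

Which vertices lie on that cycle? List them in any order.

b, f, i, j

DFS with gray/black marking from i:
i gray
  a gray
  a black
  j gray
    b gray
      h gray
      h black
      f gray
        f→i: i is gray → back edge
Back edge closes the cycle i → j → b → f → i; its vertices are {b, f, i, j}.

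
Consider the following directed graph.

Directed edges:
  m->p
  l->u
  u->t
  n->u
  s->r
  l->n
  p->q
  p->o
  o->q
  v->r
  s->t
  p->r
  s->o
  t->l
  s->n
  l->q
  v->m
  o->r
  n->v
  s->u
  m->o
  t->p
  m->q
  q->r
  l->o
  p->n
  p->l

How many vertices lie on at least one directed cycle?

7

A vertex is on a directed cycle iff it belongs to a strongly connected component of size ≥ 2 (or has a self-loop).
The vertices on cycles are {l, m, n, p, t, u, v} — 7 in total.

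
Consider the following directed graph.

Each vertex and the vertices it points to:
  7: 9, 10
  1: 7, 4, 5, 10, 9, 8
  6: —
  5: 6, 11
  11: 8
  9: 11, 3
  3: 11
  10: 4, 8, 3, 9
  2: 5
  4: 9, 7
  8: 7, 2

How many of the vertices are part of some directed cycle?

9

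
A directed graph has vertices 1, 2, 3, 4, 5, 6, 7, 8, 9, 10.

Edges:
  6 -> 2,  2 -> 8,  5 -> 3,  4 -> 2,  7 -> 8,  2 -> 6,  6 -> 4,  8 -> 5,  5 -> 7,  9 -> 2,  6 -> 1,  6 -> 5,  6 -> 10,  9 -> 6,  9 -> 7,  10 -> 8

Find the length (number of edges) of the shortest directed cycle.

2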